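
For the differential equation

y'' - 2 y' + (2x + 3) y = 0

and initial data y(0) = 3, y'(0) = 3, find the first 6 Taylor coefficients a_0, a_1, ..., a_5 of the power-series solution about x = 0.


Ansatz: y(x) = sum_{n>=0} a_n x^n, so y'(x) = sum_{n>=1} n a_n x^(n-1) and y''(x) = sum_{n>=2} n(n-1) a_n x^(n-2).
Substitute into P(x) y'' + Q(x) y' + R(x) y = 0 with P(x) = 1, Q(x) = -2, R(x) = 2x + 3, and match powers of x.
Initial conditions: a_0 = 3, a_1 = 3.
Setting the coefficient of each power of x to zero and solving order by order (substituting the coefficients already found):
  x^0: 2 a_2 - 2 a_1 + 3 a_0 = 0  ->  2 a_2 = 2 a_1 - 3 a_0 = -3  ->  a_2 = -3/2
  x^1: 6 a_3 - 4 a_2 + 3 a_1 + 2 a_0 = 0  ->  6 a_3 = 4 a_2 - 3 a_1 - 2 a_0 = -21  ->  a_3 = -7/2
  x^2: 12 a_4 - 6 a_3 + 3 a_2 + 2 a_1 = 0  ->  12 a_4 = 6 a_3 - 3 a_2 - 2 a_1 = -45/2  ->  a_4 = -15/8
  x^3: 20 a_5 - 8 a_4 + 3 a_3 + 2 a_2 = 0  ->  20 a_5 = 8 a_4 - 3 a_3 - 2 a_2 = -3/2  ->  a_5 = -3/40
Truncated series: y(x) = 3 + 3 x - (3/2) x^2 - (7/2) x^3 - (15/8) x^4 - (3/40) x^5 + O(x^6).

a_0 = 3; a_1 = 3; a_2 = -3/2; a_3 = -7/2; a_4 = -15/8; a_5 = -3/40


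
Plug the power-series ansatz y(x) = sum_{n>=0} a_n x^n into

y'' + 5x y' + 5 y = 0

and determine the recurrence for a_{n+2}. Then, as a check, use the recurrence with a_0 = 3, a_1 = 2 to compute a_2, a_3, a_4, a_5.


Substitute y = sum_n a_n x^n.
y''(x) has coefficient (n+2)(n+1) a_{n+2} at x^n;
5 x y'(x) has coefficient 5 n a_n at x^n (shift);
5 y(x) has coefficient 5 a_n at x^n.
Matching x^n: (n+2)(n+1) a_{n+2} + (5n + 5) a_n = 0.
Thus a_{n+2} = (-5n - 5) / ((n+1)(n+2)) * a_n.

Check with a_0 = 3, a_1 = 2 (apply the recurrence for n = 0, 1, 2, 3): a_0 = 3, a_1 = 2, a_2 = -15/2, a_3 = -10/3, a_4 = 75/8, a_5 = 10/3.

a_(n+2) = (-5n - 5) / ((n+1)(n+2)) * a_n; check: a_0 = 3, a_1 = 2, a_2 = -15/2, a_3 = -10/3, a_4 = 75/8, a_5 = 10/3


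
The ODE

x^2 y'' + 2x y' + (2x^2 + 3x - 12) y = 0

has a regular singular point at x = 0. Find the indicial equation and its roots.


Divide by x^2 to reach normal form y'' + P_1(x) y' + P_2(x) y = 0 with P_1(x) = 2/x and P_2(x) = 2 + 3/x - 12/x^2.
x = 0 is a singular point because the y'-coefficient 2/x has a pole at x = 0 and the y-coefficient 2 + 3/x - 12/x^2 has a pole at x = 0.
It is a regular singular point because x P_1(x) = p(x) = 2 and x^2 P_2(x) = q(x) = 2x^2 + 3x - 12 are polynomials, hence analytic at x = 0.
p(0) = 2,  q(0) = -12.
Indicial equation: r(r-1) + p(0) r + q(0) = 0, i.e. r^2 + (p(0) - 1) r + q(0) = 0, i.e. r^2 + 1 r - 12 = 0.
Discriminant: (1)^2 - 4(-12) = 49, so r = (-1 ± 7)/2.
Solving: r_1 = 3, r_2 = -4.

indicial: r^2 + 1 r - 12 = 0; roots r_1 = 3, r_2 = -4


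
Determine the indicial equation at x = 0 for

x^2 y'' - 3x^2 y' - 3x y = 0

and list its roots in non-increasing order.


Divide by x^2 to reach normal form y'' + P_1(x) y' + P_2(x) y = 0 with P_1(x) = -3 and P_2(x) = -3/x.
x = 0 is a singular point because the y-coefficient -3/x has a pole at x = 0.
It is a regular singular point because x P_1(x) = p(x) = -3x and x^2 P_2(x) = q(x) = -3x are polynomials, hence analytic at x = 0.
p(0) = 0,  q(0) = 0.
Indicial equation: r(r-1) + p(0) r + q(0) = 0, i.e. r^2 + (p(0) - 1) r + q(0) = 0, i.e. r^2 - 1 r = 0.
Discriminant: (-1)^2 - 4(0) = 1, so r = (1 ± 1)/2.
Solving: r_1 = 1, r_2 = 0.

indicial: r^2 - 1 r = 0; roots r_1 = 1, r_2 = 0


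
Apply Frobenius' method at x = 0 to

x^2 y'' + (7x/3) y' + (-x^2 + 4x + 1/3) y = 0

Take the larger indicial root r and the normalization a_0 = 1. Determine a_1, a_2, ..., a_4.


Write in Frobenius form y'' + (p(x)/x) y' + (q(x)/x^2) y = 0:
  p(x) = 7/3,  q(x) = -x^2 + 4x + 1/3.
Indicial equation: r(r-1) + (7/3) r + (1/3) = 0 -> roots r_1 = -1/3, r_2 = -1.
Take r = r_1 = -1/3. Let y(x) = x^r sum_{n>=0} a_n x^n with a_0 = 1.
Substitute y = x^r sum a_n x^n and match x^{r+n}. The recurrence is
  D(n) a_n + 4 a_{n-1} - 1 a_{n-2} = 0,  where D(n) = (r+n)(r+n-1) + (7/3)(r+n) + (1/3).
  a_n = [-4 a_{n-1} + 1 a_{n-2}] / D(n).
Since the indicial polynomial factors as (r - r_1)(r - r_2), D(n) = (r_1 + n - r_1)(r_1 + n - r_2) = n(n + 2/3).
Evaluating step by step (a_0 = 1):
  n = 1: D(1) = 1(1 + 2/3) = 5/3; numerator = -4(1) = -4; a_1 = (-4)/(5/3) = -12/5
  n = 2: D(2) = 2(2 + 2/3) = 16/3; numerator = -4(-12/5) + 1(1) = 53/5; a_2 = (53/5)/(16/3) = 159/80
  n = 3: D(3) = 3(3 + 2/3) = 11; numerator = -4(159/80) + 1(-12/5) = -207/20; a_3 = (-207/20)/(11) = -207/220
  n = 4: D(4) = 4(4 + 2/3) = 56/3; numerator = -4(-207/220) + 1(159/80) = 5061/880; a_4 = (5061/880)/(56/3) = 2169/7040

r = -1/3; a_0 = 1; a_1 = -12/5; a_2 = 159/80; a_3 = -207/220; a_4 = 2169/7040


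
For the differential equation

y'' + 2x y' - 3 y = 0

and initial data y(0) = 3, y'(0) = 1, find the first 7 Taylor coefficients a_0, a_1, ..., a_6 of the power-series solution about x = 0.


Ansatz: y(x) = sum_{n>=0} a_n x^n, so y'(x) = sum_{n>=1} n a_n x^(n-1) and y''(x) = sum_{n>=2} n(n-1) a_n x^(n-2).
Substitute into P(x) y'' + Q(x) y' + R(x) y = 0 with P(x) = 1, Q(x) = 2x, R(x) = -3, and match powers of x.
Initial conditions: a_0 = 3, a_1 = 1.
Setting the coefficient of each power of x to zero and solving order by order (substituting the coefficients already found):
  x^0: 2 a_2 - 3 a_0 = 0  ->  2 a_2 = 3 a_0 = 9  ->  a_2 = 9/2
  x^1: 6 a_3 - a_1 = 0  ->  6 a_3 = a_1 = 1  ->  a_3 = 1/6
  x^2: 12 a_4 + a_2 = 0  ->  12 a_4 = -a_2 = -9/2  ->  a_4 = -3/8
  x^3: 20 a_5 + 3 a_3 = 0  ->  20 a_5 = -3 a_3 = -1/2  ->  a_5 = -1/40
  x^4: 30 a_6 + 5 a_4 = 0  ->  30 a_6 = -5 a_4 = 15/8  ->  a_6 = 1/16
Truncated series: y(x) = 3 + x + (9/2) x^2 + (1/6) x^3 - (3/8) x^4 - (1/40) x^5 + (1/16) x^6 + O(x^7).

a_0 = 3; a_1 = 1; a_2 = 9/2; a_3 = 1/6; a_4 = -3/8; a_5 = -1/40; a_6 = 1/16


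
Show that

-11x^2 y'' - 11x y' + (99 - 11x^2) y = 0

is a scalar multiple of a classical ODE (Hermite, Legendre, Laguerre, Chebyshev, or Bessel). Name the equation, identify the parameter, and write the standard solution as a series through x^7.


All three coefficients share the factor -11; dividing through by -11 gives  x^2 y'' + x y' + (x^2 - 9) y = 0.
This matches the Bessel equation x^2 y'' + x y' + (x^2 - nu^2) y = 0 with nu^2 = 9, so nu = 3; the solution bounded at x = 0 is J_3(x).
Frobenius at x = 0: indicial roots ±nu; for r = nu the recurrence k(k + 2nu) c_k = -c_{k-2} gives the standard series J_nu(x) = sum_{k>=0} (-1)^k / (k! (k+nu)!) (x/2)^(2k+nu). Evaluate the first 3 terms:
  k = 0: (-1)^0 / (0! * 3! * 2^3) x^3 = 1/(1*6*8) x^3 = (1/48) x^3
  k = 1: (-1)^1 / (1! * 4! * 2^5) x^5 = -1/(1*24*32) x^5 = (-1/768) x^5
  k = 2: (-1)^2 / (2! * 5! * 2^7) x^7 = 1/(2*120*128) x^7 = (1/30720) x^7
Hence J_3(x) = x^7/30720 - x^5/768 + x^3/48 + ....

J_3(x); series = x^7/30720 - x^5/768 + x^3/48


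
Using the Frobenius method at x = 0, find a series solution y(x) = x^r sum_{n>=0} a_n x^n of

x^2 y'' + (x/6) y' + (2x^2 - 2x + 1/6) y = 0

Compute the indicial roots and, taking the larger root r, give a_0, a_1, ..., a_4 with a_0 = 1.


Write in Frobenius form y'' + (p(x)/x) y' + (q(x)/x^2) y = 0:
  p(x) = 1/6,  q(x) = 2x^2 - 2x + 1/6.
Indicial equation: r(r-1) + (1/6) r + (1/6) = 0 -> roots r_1 = 1/2, r_2 = 1/3.
Take r = r_1 = 1/2. Let y(x) = x^r sum_{n>=0} a_n x^n with a_0 = 1.
Substitute y = x^r sum a_n x^n and match x^{r+n}. The recurrence is
  D(n) a_n - 2 a_{n-1} + 2 a_{n-2} = 0,  where D(n) = (r+n)(r+n-1) + (1/6)(r+n) + (1/6).
  a_n = [2 a_{n-1} - 2 a_{n-2}] / D(n).
Since the indicial polynomial factors as (r - r_1)(r - r_2), D(n) = (r_1 + n - r_1)(r_1 + n - r_2) = n(n + 1/6).
Evaluating step by step (a_0 = 1):
  n = 1: D(1) = 1(1 + 1/6) = 7/6; numerator = 2(1) = 2; a_1 = (2)/(7/6) = 12/7
  n = 2: D(2) = 2(2 + 1/6) = 13/3; numerator = 2(12/7) - 2(1) = 10/7; a_2 = (10/7)/(13/3) = 30/91
  n = 3: D(3) = 3(3 + 1/6) = 19/2; numerator = 2(30/91) - 2(12/7) = -36/13; a_3 = (-36/13)/(19/2) = -72/247
  n = 4: D(4) = 4(4 + 1/6) = 50/3; numerator = 2(-72/247) - 2(30/91) = -2148/1729; a_4 = (-2148/1729)/(50/3) = -3222/43225

r = 1/2; a_0 = 1; a_1 = 12/7; a_2 = 30/91; a_3 = -72/247; a_4 = -3222/43225


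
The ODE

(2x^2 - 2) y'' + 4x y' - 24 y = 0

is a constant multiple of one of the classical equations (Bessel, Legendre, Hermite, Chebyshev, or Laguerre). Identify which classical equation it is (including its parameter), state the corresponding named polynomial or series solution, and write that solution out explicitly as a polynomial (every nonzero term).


All three coefficients share the factor -2; dividing through by -2 gives  (1 - x^2) y'' - 2x y' + 12 y = 0.
This matches the Legendre equation (1 - x^2) y'' - 2x y' + n(n+1) y = 0 (note the -2x y' term) with n(n+1) = 12, so n = 3; the polynomial solution is P_3(x).
With y = sum_k a_k x^k, matching x^k gives (k+2)(k+1) a_{k+2} = [k(k+1) - n(n+1)] a_k = (k - 3)(k + 4) a_k. The right side vanishes at k = 3, so the series with the parity of 3 terminates at degree 3.
Standard normalization (P_n(1) = 1): leading coefficient (2n)!/(2^n (n!)^2) = 720/(8*36) = 5/2, so a_3 = 5/2. Work downward with a_k = (k+1)(k+2) a_{k+2} / ((k - 3)(k + 4)):
  a_1 = (2)(3)(5/2) / ((1 - 3)(1 + 4)) = 15/(-10) = -3/2
Hence P_3(x) = 5 x^3/2 - 3 x/2.

P_3(x); series = 5 x^3/2 - 3 x/2


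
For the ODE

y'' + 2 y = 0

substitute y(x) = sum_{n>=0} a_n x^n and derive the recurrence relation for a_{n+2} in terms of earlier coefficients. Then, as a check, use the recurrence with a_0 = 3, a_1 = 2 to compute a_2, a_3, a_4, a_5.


Substitute y = sum_n a_n x^n into y'' + (const) y = 0.
y''(x) = sum_{n>=0} (n+2)(n+1) a_{n+2} x^n.
The ODE becomes sum_n [(n+2)(n+1) a_{n+2} + 2 a_n] x^n = 0.
Setting each coefficient to zero gives the recurrence:
  (n+2)(n+1) a_{n+2} + 2 a_n = 0,
  a_{n+2} = -2 / ((n+1)(n+2)) a_n.

Check with a_0 = 3, a_1 = 2 (apply the recurrence for n = 0, 1, 2, 3): a_0 = 3, a_1 = 2, a_2 = -3, a_3 = -2/3, a_4 = 1/2, a_5 = 1/15.

a_{n+2} = -2/((n+1)(n+2)) * a_n; check: a_0 = 3, a_1 = 2, a_2 = -3, a_3 = -2/3, a_4 = 1/2, a_5 = 1/15


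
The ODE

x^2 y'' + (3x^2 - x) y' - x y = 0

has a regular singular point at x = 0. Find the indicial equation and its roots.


Divide by x^2 to reach normal form y'' + P_1(x) y' + P_2(x) y = 0 with P_1(x) = 3 - 1/x and P_2(x) = -1/x.
x = 0 is a singular point because the y'-coefficient 3 - 1/x has a pole at x = 0 and the y-coefficient -1/x has a pole at x = 0.
It is a regular singular point because x P_1(x) = p(x) = 3x - 1 and x^2 P_2(x) = q(x) = -x are polynomials, hence analytic at x = 0.
p(0) = -1,  q(0) = 0.
Indicial equation: r(r-1) + p(0) r + q(0) = 0, i.e. r^2 + (p(0) - 1) r + q(0) = 0, i.e. r^2 - 2 r = 0.
Discriminant: (-2)^2 - 4(0) = 4, so r = (2 ± 2)/2.
Solving: r_1 = 2, r_2 = 0.

indicial: r^2 - 2 r = 0; roots r_1 = 2, r_2 = 0


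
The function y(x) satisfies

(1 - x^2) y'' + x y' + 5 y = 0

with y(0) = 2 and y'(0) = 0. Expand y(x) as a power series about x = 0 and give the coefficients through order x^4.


Ansatz: y(x) = sum_{n>=0} a_n x^n, so y'(x) = sum_{n>=1} n a_n x^(n-1) and y''(x) = sum_{n>=2} n(n-1) a_n x^(n-2).
Substitute into P(x) y'' + Q(x) y' + R(x) y = 0 with P(x) = 1 - x^2, Q(x) = x, R(x) = 5, and match powers of x.
Initial conditions: a_0 = 2, a_1 = 0.
Setting the coefficient of each power of x to zero and solving order by order (substituting the coefficients already found):
  x^0: 2 a_2 + 5 a_0 = 0  ->  2 a_2 = -5 a_0 = -10  ->  a_2 = -5
  x^1: 6 a_3 + 6 a_1 = 0  ->  6 a_3 = -6 a_1 = 0  ->  a_3 = 0
  x^2: 12 a_4 + 5 a_2 = 0  ->  12 a_4 = -5 a_2 = 25  ->  a_4 = 25/12
Truncated series: y(x) = 2 - 5 x^2 + (25/12) x^4 + O(x^5).

a_0 = 2; a_1 = 0; a_2 = -5; a_3 = 0; a_4 = 25/12


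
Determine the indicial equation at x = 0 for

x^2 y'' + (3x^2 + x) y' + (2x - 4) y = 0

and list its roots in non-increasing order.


Divide by x^2 to reach normal form y'' + P_1(x) y' + P_2(x) y = 0 with P_1(x) = 3 + 1/x and P_2(x) = 2/x - 4/x^2.
x = 0 is a singular point because the y'-coefficient 3 + 1/x has a pole at x = 0 and the y-coefficient 2/x - 4/x^2 has a pole at x = 0.
It is a regular singular point because x P_1(x) = p(x) = 3x + 1 and x^2 P_2(x) = q(x) = 2x - 4 are polynomials, hence analytic at x = 0.
p(0) = 1,  q(0) = -4.
Indicial equation: r(r-1) + p(0) r + q(0) = 0, i.e. r^2 + (p(0) - 1) r + q(0) = 0, i.e. r^2 - 4 = 0.
Discriminant: (0)^2 - 4(-4) = 16, so r = (0 ± 4)/2.
Solving: r_1 = 2, r_2 = -2.

indicial: r^2 - 4 = 0; roots r_1 = 2, r_2 = -2


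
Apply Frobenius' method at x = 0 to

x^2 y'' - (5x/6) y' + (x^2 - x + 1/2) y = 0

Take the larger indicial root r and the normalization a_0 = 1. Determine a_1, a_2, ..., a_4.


Write in Frobenius form y'' + (p(x)/x) y' + (q(x)/x^2) y = 0:
  p(x) = -5/6,  q(x) = x^2 - x + 1/2.
Indicial equation: r(r-1) + (-5/6) r + (1/2) = 0 -> roots r_1 = 3/2, r_2 = 1/3.
Take r = r_1 = 3/2. Let y(x) = x^r sum_{n>=0} a_n x^n with a_0 = 1.
Substitute y = x^r sum a_n x^n and match x^{r+n}. The recurrence is
  D(n) a_n - 1 a_{n-1} + 1 a_{n-2} = 0,  where D(n) = (r+n)(r+n-1) + (-5/6)(r+n) + (1/2).
  a_n = [1 a_{n-1} - 1 a_{n-2}] / D(n).
Since the indicial polynomial factors as (r - r_1)(r - r_2), D(n) = (r_1 + n - r_1)(r_1 + n - r_2) = n(n + 7/6).
Evaluating step by step (a_0 = 1):
  n = 1: D(1) = 1(1 + 7/6) = 13/6; numerator = 1(1) = 1; a_1 = (1)/(13/6) = 6/13
  n = 2: D(2) = 2(2 + 7/6) = 19/3; numerator = 1(6/13) - 1(1) = -7/13; a_2 = (-7/13)/(19/3) = -21/247
  n = 3: D(3) = 3(3 + 7/6) = 25/2; numerator = 1(-21/247) - 1(6/13) = -135/247; a_3 = (-135/247)/(25/2) = -54/1235
  n = 4: D(4) = 4(4 + 7/6) = 62/3; numerator = 1(-54/1235) - 1(-21/247) = 51/1235; a_4 = (51/1235)/(62/3) = 153/76570

r = 3/2; a_0 = 1; a_1 = 6/13; a_2 = -21/247; a_3 = -54/1235; a_4 = 153/76570


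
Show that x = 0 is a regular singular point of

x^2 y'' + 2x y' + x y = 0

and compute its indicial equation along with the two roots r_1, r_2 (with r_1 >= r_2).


Divide by x^2 to reach normal form y'' + P_1(x) y' + P_2(x) y = 0 with P_1(x) = 2/x and P_2(x) = 1/x.
x = 0 is a singular point because the y'-coefficient 2/x has a pole at x = 0 and the y-coefficient 1/x has a pole at x = 0.
It is a regular singular point because x P_1(x) = p(x) = 2 and x^2 P_2(x) = q(x) = x are polynomials, hence analytic at x = 0.
p(0) = 2,  q(0) = 0.
Indicial equation: r(r-1) + p(0) r + q(0) = 0, i.e. r^2 + (p(0) - 1) r + q(0) = 0, i.e. r^2 + 1 r = 0.
Discriminant: (1)^2 - 4(0) = 1, so r = (-1 ± 1)/2.
Solving: r_1 = 0, r_2 = -1.

indicial: r^2 + 1 r = 0; roots r_1 = 0, r_2 = -1


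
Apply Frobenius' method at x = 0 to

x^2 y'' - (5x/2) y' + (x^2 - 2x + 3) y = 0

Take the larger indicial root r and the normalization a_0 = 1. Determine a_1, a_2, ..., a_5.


Write in Frobenius form y'' + (p(x)/x) y' + (q(x)/x^2) y = 0:
  p(x) = -5/2,  q(x) = x^2 - 2x + 3.
Indicial equation: r(r-1) + (-5/2) r + (3) = 0 -> roots r_1 = 2, r_2 = 3/2.
Take r = r_1 = 2. Let y(x) = x^r sum_{n>=0} a_n x^n with a_0 = 1.
Substitute y = x^r sum a_n x^n and match x^{r+n}. The recurrence is
  D(n) a_n - 2 a_{n-1} + 1 a_{n-2} = 0,  where D(n) = (r+n)(r+n-1) + (-5/2)(r+n) + (3).
  a_n = [2 a_{n-1} - 1 a_{n-2}] / D(n).
Since the indicial polynomial factors as (r - r_1)(r - r_2), D(n) = (r_1 + n - r_1)(r_1 + n - r_2) = n(n + 1/2).
Evaluating step by step (a_0 = 1):
  n = 1: D(1) = 1(1 + 1/2) = 3/2; numerator = 2(1) = 2; a_1 = (2)/(3/2) = 4/3
  n = 2: D(2) = 2(2 + 1/2) = 5; numerator = 2(4/3) - 1(1) = 5/3; a_2 = (5/3)/(5) = 1/3
  n = 3: D(3) = 3(3 + 1/2) = 21/2; numerator = 2(1/3) - 1(4/3) = -2/3; a_3 = (-2/3)/(21/2) = -4/63
  n = 4: D(4) = 4(4 + 1/2) = 18; numerator = 2(-4/63) - 1(1/3) = -29/63; a_4 = (-29/63)/(18) = -29/1134
  n = 5: D(5) = 5(5 + 1/2) = 55/2; numerator = 2(-29/1134) - 1(-4/63) = 1/81; a_5 = (1/81)/(55/2) = 2/4455

r = 2; a_0 = 1; a_1 = 4/3; a_2 = 1/3; a_3 = -4/63; a_4 = -29/1134; a_5 = 2/4455


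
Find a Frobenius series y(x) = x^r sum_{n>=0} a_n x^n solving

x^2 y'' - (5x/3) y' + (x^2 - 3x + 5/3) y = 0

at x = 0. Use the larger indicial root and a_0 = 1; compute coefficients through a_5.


Write in Frobenius form y'' + (p(x)/x) y' + (q(x)/x^2) y = 0:
  p(x) = -5/3,  q(x) = x^2 - 3x + 5/3.
Indicial equation: r(r-1) + (-5/3) r + (5/3) = 0 -> roots r_1 = 5/3, r_2 = 1.
Take r = r_1 = 5/3. Let y(x) = x^r sum_{n>=0} a_n x^n with a_0 = 1.
Substitute y = x^r sum a_n x^n and match x^{r+n}. The recurrence is
  D(n) a_n - 3 a_{n-1} + 1 a_{n-2} = 0,  where D(n) = (r+n)(r+n-1) + (-5/3)(r+n) + (5/3).
  a_n = [3 a_{n-1} - 1 a_{n-2}] / D(n).
Since the indicial polynomial factors as (r - r_1)(r - r_2), D(n) = (r_1 + n - r_1)(r_1 + n - r_2) = n(n + 2/3).
Evaluating step by step (a_0 = 1):
  n = 1: D(1) = 1(1 + 2/3) = 5/3; numerator = 3(1) = 3; a_1 = (3)/(5/3) = 9/5
  n = 2: D(2) = 2(2 + 2/3) = 16/3; numerator = 3(9/5) - 1(1) = 22/5; a_2 = (22/5)/(16/3) = 33/40
  n = 3: D(3) = 3(3 + 2/3) = 11; numerator = 3(33/40) - 1(9/5) = 27/40; a_3 = (27/40)/(11) = 27/440
  n = 4: D(4) = 4(4 + 2/3) = 56/3; numerator = 3(27/440) - 1(33/40) = -141/220; a_4 = (-141/220)/(56/3) = -423/12320
  n = 5: D(5) = 5(5 + 2/3) = 85/3; numerator = 3(-423/12320) - 1(27/440) = -405/2464; a_5 = (-405/2464)/(85/3) = -243/41888

r = 5/3; a_0 = 1; a_1 = 9/5; a_2 = 33/40; a_3 = 27/440; a_4 = -423/12320; a_5 = -243/41888


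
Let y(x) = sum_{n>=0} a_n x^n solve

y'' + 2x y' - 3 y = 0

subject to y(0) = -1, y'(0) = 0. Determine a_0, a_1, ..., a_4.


Ansatz: y(x) = sum_{n>=0} a_n x^n, so y'(x) = sum_{n>=1} n a_n x^(n-1) and y''(x) = sum_{n>=2} n(n-1) a_n x^(n-2).
Substitute into P(x) y'' + Q(x) y' + R(x) y = 0 with P(x) = 1, Q(x) = 2x, R(x) = -3, and match powers of x.
Initial conditions: a_0 = -1, a_1 = 0.
Setting the coefficient of each power of x to zero and solving order by order (substituting the coefficients already found):
  x^0: 2 a_2 - 3 a_0 = 0  ->  2 a_2 = 3 a_0 = -3  ->  a_2 = -3/2
  x^1: 6 a_3 - a_1 = 0  ->  6 a_3 = a_1 = 0  ->  a_3 = 0
  x^2: 12 a_4 + a_2 = 0  ->  12 a_4 = -a_2 = 3/2  ->  a_4 = 1/8
Truncated series: y(x) = -1 - (3/2) x^2 + (1/8) x^4 + O(x^5).

a_0 = -1; a_1 = 0; a_2 = -3/2; a_3 = 0; a_4 = 1/8


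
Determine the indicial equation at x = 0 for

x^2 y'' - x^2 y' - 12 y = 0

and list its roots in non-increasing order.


Divide by x^2 to reach normal form y'' + P_1(x) y' + P_2(x) y = 0 with P_1(x) = -1 and P_2(x) = -12/x^2.
x = 0 is a singular point because the y-coefficient -12/x^2 has a pole at x = 0.
It is a regular singular point because x P_1(x) = p(x) = -x and x^2 P_2(x) = q(x) = -12 are polynomials, hence analytic at x = 0.
p(0) = 0,  q(0) = -12.
Indicial equation: r(r-1) + p(0) r + q(0) = 0, i.e. r^2 + (p(0) - 1) r + q(0) = 0, i.e. r^2 - 1 r - 12 = 0.
Discriminant: (-1)^2 - 4(-12) = 49, so r = (1 ± 7)/2.
Solving: r_1 = 4, r_2 = -3.

indicial: r^2 - 1 r - 12 = 0; roots r_1 = 4, r_2 = -3


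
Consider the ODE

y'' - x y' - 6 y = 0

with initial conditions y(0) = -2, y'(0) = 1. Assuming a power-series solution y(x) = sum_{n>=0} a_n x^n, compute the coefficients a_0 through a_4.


Ansatz: y(x) = sum_{n>=0} a_n x^n, so y'(x) = sum_{n>=1} n a_n x^(n-1) and y''(x) = sum_{n>=2} n(n-1) a_n x^(n-2).
Substitute into P(x) y'' + Q(x) y' + R(x) y = 0 with P(x) = 1, Q(x) = -x, R(x) = -6, and match powers of x.
Initial conditions: a_0 = -2, a_1 = 1.
Setting the coefficient of each power of x to zero and solving order by order (substituting the coefficients already found):
  x^0: 2 a_2 - 6 a_0 = 0  ->  2 a_2 = 6 a_0 = -12  ->  a_2 = -6
  x^1: 6 a_3 - 7 a_1 = 0  ->  6 a_3 = 7 a_1 = 7  ->  a_3 = 7/6
  x^2: 12 a_4 - 8 a_2 = 0  ->  12 a_4 = 8 a_2 = -48  ->  a_4 = -4
Truncated series: y(x) = -2 + x - 6 x^2 + (7/6) x^3 - 4 x^4 + O(x^5).

a_0 = -2; a_1 = 1; a_2 = -6; a_3 = 7/6; a_4 = -4


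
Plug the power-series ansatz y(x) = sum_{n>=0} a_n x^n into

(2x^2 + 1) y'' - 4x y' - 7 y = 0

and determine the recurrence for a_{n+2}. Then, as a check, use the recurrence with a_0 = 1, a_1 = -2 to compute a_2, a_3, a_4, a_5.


Substitute y = sum_n a_n x^n.
(1 + 2 x^2) y'' contributes (n+2)(n+1) a_{n+2} + 2 n(n-1) a_n at x^n.
-4 x y'(x) contributes -4 n a_n at x^n.
-7 y(x) contributes -7 a_n at x^n.
Matching x^n: (n+2)(n+1) a_{n+2} + (2 n(n-1) - 4 n - 7) a_n = 0.
Thus a_{n+2} = (-2 n(n-1) + 4 n + 7) / ((n+1)(n+2)) * a_n.

Check with a_0 = 1, a_1 = -2 (apply the recurrence for n = 0, 1, 2, 3): a_0 = 1, a_1 = -2, a_2 = 7/2, a_3 = -11/3, a_4 = 77/24, a_5 = -77/60.

a_(n+2) = (-2 n(n-1) + 4 n + 7) / ((n+1)(n+2)) * a_n; check: a_0 = 1, a_1 = -2, a_2 = 7/2, a_3 = -11/3, a_4 = 77/24, a_5 = -77/60


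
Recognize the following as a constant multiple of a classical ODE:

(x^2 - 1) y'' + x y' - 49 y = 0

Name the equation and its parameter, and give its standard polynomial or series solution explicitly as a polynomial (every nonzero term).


All three coefficients share the factor -1; dividing through by -1 gives  (1 - x^2) y'' - x y' + 49 y = 0.
This matches the Chebyshev equation (1 - x^2) y'' - x y' + n^2 y = 0 (note the -x y' term, not -2x y') with n^2 = 49, so n = 7; the polynomial solution is T_7(x).
With y = sum_k a_k x^k, matching x^k gives (k+2)(k+1) a_{k+2} = (k^2 - n^2) a_k = (k - 7)(k + 7) a_k. The right side vanishes at k = 7, so the series with the parity of 7 terminates at degree 7.
Standard normalization: leading coefficient of T_n is 2^(n-1), so a_7 = 2^6 = 64. Work downward with a_k = (k+1)(k+2) a_{k+2} / ((k - 7)(k + 7)):
  a_5 = (6)(7)(64) / ((5 - 7)(5 + 7)) = 2688/(-24) = -112
  a_3 = (4)(5)(-112) / ((3 - 7)(3 + 7)) = -2240/(-40) = 56
  a_1 = (2)(3)(56) / ((1 - 7)(1 + 7)) = 336/(-48) = -7
Hence T_7(x) = 64 x^7 - 112 x^5 + 56 x^3 - 7 x.

T_7(x); series = 64 x^7 - 112 x^5 + 56 x^3 - 7 x


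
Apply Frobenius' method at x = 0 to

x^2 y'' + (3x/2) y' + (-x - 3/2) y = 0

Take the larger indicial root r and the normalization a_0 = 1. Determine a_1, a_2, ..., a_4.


Write in Frobenius form y'' + (p(x)/x) y' + (q(x)/x^2) y = 0:
  p(x) = 3/2,  q(x) = -x - 3/2.
Indicial equation: r(r-1) + (3/2) r + (-3/2) = 0 -> roots r_1 = 1, r_2 = -3/2.
Take r = r_1 = 1. Let y(x) = x^r sum_{n>=0} a_n x^n with a_0 = 1.
Substitute y = x^r sum a_n x^n and match x^{r+n}. The recurrence is
  D(n) a_n - 1 a_{n-1} = 0,  where D(n) = (r+n)(r+n-1) + (3/2)(r+n) + (-3/2).
  a_n = 1 / D(n) * a_{n-1}.
Since the indicial polynomial factors as (r - r_1)(r - r_2), D(n) = (r_1 + n - r_1)(r_1 + n - r_2) = n(n + 5/2).
Evaluating step by step (a_0 = 1):
  n = 1: D(1) = 1(1 + 5/2) = 7/2; numerator = 1(1) = 1; a_1 = (1)/(7/2) = 2/7
  n = 2: D(2) = 2(2 + 5/2) = 9; numerator = 1(2/7) = 2/7; a_2 = (2/7)/(9) = 2/63
  n = 3: D(3) = 3(3 + 5/2) = 33/2; numerator = 1(2/63) = 2/63; a_3 = (2/63)/(33/2) = 4/2079
  n = 4: D(4) = 4(4 + 5/2) = 26; numerator = 1(4/2079) = 4/2079; a_4 = (4/2079)/(26) = 2/27027

r = 1; a_0 = 1; a_1 = 2/7; a_2 = 2/63; a_3 = 4/2079; a_4 = 2/27027


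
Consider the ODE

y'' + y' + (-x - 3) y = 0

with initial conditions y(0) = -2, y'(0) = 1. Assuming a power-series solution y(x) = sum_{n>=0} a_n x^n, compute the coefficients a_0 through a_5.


Ansatz: y(x) = sum_{n>=0} a_n x^n, so y'(x) = sum_{n>=1} n a_n x^(n-1) and y''(x) = sum_{n>=2} n(n-1) a_n x^(n-2).
Substitute into P(x) y'' + Q(x) y' + R(x) y = 0 with P(x) = 1, Q(x) = 1, R(x) = -x - 3, and match powers of x.
Initial conditions: a_0 = -2, a_1 = 1.
Setting the coefficient of each power of x to zero and solving order by order (substituting the coefficients already found):
  x^0: 2 a_2 + a_1 - 3 a_0 = 0  ->  2 a_2 = -a_1 + 3 a_0 = -7  ->  a_2 = -7/2
  x^1: 6 a_3 + 2 a_2 - 3 a_1 - a_0 = 0  ->  6 a_3 = -2 a_2 + 3 a_1 + a_0 = 8  ->  a_3 = 4/3
  x^2: 12 a_4 + 3 a_3 - 3 a_2 - a_1 = 0  ->  12 a_4 = -3 a_3 + 3 a_2 + a_1 = -27/2  ->  a_4 = -9/8
  x^3: 20 a_5 + 4 a_4 - 3 a_3 - a_2 = 0  ->  20 a_5 = -4 a_4 + 3 a_3 + a_2 = 5  ->  a_5 = 1/4
Truncated series: y(x) = -2 + x - (7/2) x^2 + (4/3) x^3 - (9/8) x^4 + (1/4) x^5 + O(x^6).

a_0 = -2; a_1 = 1; a_2 = -7/2; a_3 = 4/3; a_4 = -9/8; a_5 = 1/4


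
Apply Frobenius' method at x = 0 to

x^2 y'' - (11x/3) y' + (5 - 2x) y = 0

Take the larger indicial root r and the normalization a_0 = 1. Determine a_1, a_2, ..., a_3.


Write in Frobenius form y'' + (p(x)/x) y' + (q(x)/x^2) y = 0:
  p(x) = -11/3,  q(x) = 5 - 2x.
Indicial equation: r(r-1) + (-11/3) r + (5) = 0 -> roots r_1 = 3, r_2 = 5/3.
Take r = r_1 = 3. Let y(x) = x^r sum_{n>=0} a_n x^n with a_0 = 1.
Substitute y = x^r sum a_n x^n and match x^{r+n}. The recurrence is
  D(n) a_n - 2 a_{n-1} = 0,  where D(n) = (r+n)(r+n-1) + (-11/3)(r+n) + (5).
  a_n = 2 / D(n) * a_{n-1}.
Since the indicial polynomial factors as (r - r_1)(r - r_2), D(n) = (r_1 + n - r_1)(r_1 + n - r_2) = n(n + 4/3).
Evaluating step by step (a_0 = 1):
  n = 1: D(1) = 1(1 + 4/3) = 7/3; numerator = 2(1) = 2; a_1 = (2)/(7/3) = 6/7
  n = 2: D(2) = 2(2 + 4/3) = 20/3; numerator = 2(6/7) = 12/7; a_2 = (12/7)/(20/3) = 9/35
  n = 3: D(3) = 3(3 + 4/3) = 13; numerator = 2(9/35) = 18/35; a_3 = (18/35)/(13) = 18/455

r = 3; a_0 = 1; a_1 = 6/7; a_2 = 9/35; a_3 = 18/455


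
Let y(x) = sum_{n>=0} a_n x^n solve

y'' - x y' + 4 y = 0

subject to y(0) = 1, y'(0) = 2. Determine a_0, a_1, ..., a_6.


Ansatz: y(x) = sum_{n>=0} a_n x^n, so y'(x) = sum_{n>=1} n a_n x^(n-1) and y''(x) = sum_{n>=2} n(n-1) a_n x^(n-2).
Substitute into P(x) y'' + Q(x) y' + R(x) y = 0 with P(x) = 1, Q(x) = -x, R(x) = 4, and match powers of x.
Initial conditions: a_0 = 1, a_1 = 2.
Setting the coefficient of each power of x to zero and solving order by order (substituting the coefficients already found):
  x^0: 2 a_2 + 4 a_0 = 0  ->  2 a_2 = -4 a_0 = -4  ->  a_2 = -2
  x^1: 6 a_3 + 3 a_1 = 0  ->  6 a_3 = -3 a_1 = -6  ->  a_3 = -1
  x^2: 12 a_4 + 2 a_2 = 0  ->  12 a_4 = -2 a_2 = 4  ->  a_4 = 1/3
  x^3: 20 a_5 + a_3 = 0  ->  20 a_5 = -a_3 = 1  ->  a_5 = 1/20
  x^4: 30 a_6 = 0  ->  a_6 = 0
Truncated series: y(x) = 1 + 2 x - 2 x^2 - x^3 + (1/3) x^4 + (1/20) x^5 + O(x^7).

a_0 = 1; a_1 = 2; a_2 = -2; a_3 = -1; a_4 = 1/3; a_5 = 1/20; a_6 = 0


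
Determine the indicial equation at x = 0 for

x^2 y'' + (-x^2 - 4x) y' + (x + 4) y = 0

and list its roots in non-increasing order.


Divide by x^2 to reach normal form y'' + P_1(x) y' + P_2(x) y = 0 with P_1(x) = -1 - 4/x and P_2(x) = 1/x + 4/x^2.
x = 0 is a singular point because the y'-coefficient -1 - 4/x has a pole at x = 0 and the y-coefficient 1/x + 4/x^2 has a pole at x = 0.
It is a regular singular point because x P_1(x) = p(x) = -x - 4 and x^2 P_2(x) = q(x) = x + 4 are polynomials, hence analytic at x = 0.
p(0) = -4,  q(0) = 4.
Indicial equation: r(r-1) + p(0) r + q(0) = 0, i.e. r^2 + (p(0) - 1) r + q(0) = 0, i.e. r^2 - 5 r + 4 = 0.
Discriminant: (-5)^2 - 4(4) = 9, so r = (5 ± 3)/2.
Solving: r_1 = 4, r_2 = 1.

indicial: r^2 - 5 r + 4 = 0; roots r_1 = 4, r_2 = 1


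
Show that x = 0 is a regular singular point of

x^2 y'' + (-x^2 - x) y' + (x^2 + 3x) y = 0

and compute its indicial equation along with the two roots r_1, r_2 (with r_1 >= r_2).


Divide by x^2 to reach normal form y'' + P_1(x) y' + P_2(x) y = 0 with P_1(x) = -1 - 1/x and P_2(x) = 1 + 3/x.
x = 0 is a singular point because the y'-coefficient -1 - 1/x has a pole at x = 0 and the y-coefficient 1 + 3/x has a pole at x = 0.
It is a regular singular point because x P_1(x) = p(x) = -x - 1 and x^2 P_2(x) = q(x) = x^2 + 3x are polynomials, hence analytic at x = 0.
p(0) = -1,  q(0) = 0.
Indicial equation: r(r-1) + p(0) r + q(0) = 0, i.e. r^2 + (p(0) - 1) r + q(0) = 0, i.e. r^2 - 2 r = 0.
Discriminant: (-2)^2 - 4(0) = 4, so r = (2 ± 2)/2.
Solving: r_1 = 2, r_2 = 0.

indicial: r^2 - 2 r = 0; roots r_1 = 2, r_2 = 0


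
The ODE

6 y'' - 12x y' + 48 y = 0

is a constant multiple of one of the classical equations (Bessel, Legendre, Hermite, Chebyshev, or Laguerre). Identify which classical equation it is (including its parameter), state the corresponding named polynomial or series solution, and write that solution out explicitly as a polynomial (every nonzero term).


All three coefficients share the factor 6; dividing through by 6 gives  y'' - 2x y' + 8 y = 0.
This matches the Hermite equation y'' - 2x y' + 2n y = 0 with 2n = 8, so n = 4; the polynomial solution is H_4(x).
With y = sum_k a_k x^k, matching x^k gives (k+2)(k+1) a_{k+2} = 2(k - n) a_k = 2(k - 4) a_k. The right side vanishes at k = 4, so the series with the parity of 4 terminates at degree 4.
Standard normalization: leading coefficient of H_n is 2^n, so a_4 = 2^4 = 16. Work downward with a_k = (k+1)(k+2) a_{k+2} / (2(k - n)):
  a_2 = (3)(4)(16) / (2(2 - 4)) = 192/(-4) = -48
  a_0 = (1)(2)(-48) / (2(0 - 4)) = -96/(-8) = 12
Hence H_4(x) = 16 x^4 - 48 x^2 + 12.

H_4(x); series = 16 x^4 - 48 x^2 + 12


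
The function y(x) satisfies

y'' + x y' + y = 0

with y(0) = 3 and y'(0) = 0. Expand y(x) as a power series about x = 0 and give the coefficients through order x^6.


Ansatz: y(x) = sum_{n>=0} a_n x^n, so y'(x) = sum_{n>=1} n a_n x^(n-1) and y''(x) = sum_{n>=2} n(n-1) a_n x^(n-2).
Substitute into P(x) y'' + Q(x) y' + R(x) y = 0 with P(x) = 1, Q(x) = x, R(x) = 1, and match powers of x.
Initial conditions: a_0 = 3, a_1 = 0.
Setting the coefficient of each power of x to zero and solving order by order (substituting the coefficients already found):
  x^0: 2 a_2 + a_0 = 0  ->  2 a_2 = -a_0 = -3  ->  a_2 = -3/2
  x^1: 6 a_3 + 2 a_1 = 0  ->  6 a_3 = -2 a_1 = 0  ->  a_3 = 0
  x^2: 12 a_4 + 3 a_2 = 0  ->  12 a_4 = -3 a_2 = 9/2  ->  a_4 = 3/8
  x^3: 20 a_5 + 4 a_3 = 0  ->  20 a_5 = -4 a_3 = 0  ->  a_5 = 0
  x^4: 30 a_6 + 5 a_4 = 0  ->  30 a_6 = -5 a_4 = -15/8  ->  a_6 = -1/16
Truncated series: y(x) = 3 - (3/2) x^2 + (3/8) x^4 - (1/16) x^6 + O(x^7).

a_0 = 3; a_1 = 0; a_2 = -3/2; a_3 = 0; a_4 = 3/8; a_5 = 0; a_6 = -1/16


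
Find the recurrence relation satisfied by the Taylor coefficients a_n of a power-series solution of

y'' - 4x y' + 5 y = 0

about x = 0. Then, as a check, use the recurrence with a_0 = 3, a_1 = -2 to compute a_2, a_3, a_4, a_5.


Substitute y = sum_n a_n x^n.
y''(x) has coefficient (n+2)(n+1) a_{n+2} at x^n;
-4 x y'(x) has coefficient -4 n a_n at x^n (shift);
5 y(x) has coefficient 5 a_n at x^n.
Matching x^n: (n+2)(n+1) a_{n+2} + (-4n + 5) a_n = 0.
Thus a_{n+2} = (4n - 5) / ((n+1)(n+2)) * a_n.

Check with a_0 = 3, a_1 = -2 (apply the recurrence for n = 0, 1, 2, 3): a_0 = 3, a_1 = -2, a_2 = -15/2, a_3 = 1/3, a_4 = -15/8, a_5 = 7/60.

a_(n+2) = (4n - 5) / ((n+1)(n+2)) * a_n; check: a_0 = 3, a_1 = -2, a_2 = -15/2, a_3 = 1/3, a_4 = -15/8, a_5 = 7/60


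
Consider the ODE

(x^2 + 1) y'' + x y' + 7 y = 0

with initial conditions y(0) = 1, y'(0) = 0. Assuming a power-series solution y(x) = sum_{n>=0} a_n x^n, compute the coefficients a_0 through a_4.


Ansatz: y(x) = sum_{n>=0} a_n x^n, so y'(x) = sum_{n>=1} n a_n x^(n-1) and y''(x) = sum_{n>=2} n(n-1) a_n x^(n-2).
Substitute into P(x) y'' + Q(x) y' + R(x) y = 0 with P(x) = x^2 + 1, Q(x) = x, R(x) = 7, and match powers of x.
Initial conditions: a_0 = 1, a_1 = 0.
Setting the coefficient of each power of x to zero and solving order by order (substituting the coefficients already found):
  x^0: 2 a_2 + 7 a_0 = 0  ->  2 a_2 = -7 a_0 = -7  ->  a_2 = -7/2
  x^1: 6 a_3 + 8 a_1 = 0  ->  6 a_3 = -8 a_1 = 0  ->  a_3 = 0
  x^2: 12 a_4 + 11 a_2 = 0  ->  12 a_4 = -11 a_2 = 77/2  ->  a_4 = 77/24
Truncated series: y(x) = 1 - (7/2) x^2 + (77/24) x^4 + O(x^5).

a_0 = 1; a_1 = 0; a_2 = -7/2; a_3 = 0; a_4 = 77/24


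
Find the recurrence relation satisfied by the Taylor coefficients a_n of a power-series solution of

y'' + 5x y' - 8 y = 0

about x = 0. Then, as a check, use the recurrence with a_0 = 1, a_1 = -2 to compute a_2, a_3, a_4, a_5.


Substitute y = sum_n a_n x^n.
y''(x) has coefficient (n+2)(n+1) a_{n+2} at x^n;
5 x y'(x) has coefficient 5 n a_n at x^n (shift);
-8 y(x) has coefficient -8 a_n at x^n.
Matching x^n: (n+2)(n+1) a_{n+2} + (5n - 8) a_n = 0.
Thus a_{n+2} = (-5n + 8) / ((n+1)(n+2)) * a_n.

Check with a_0 = 1, a_1 = -2 (apply the recurrence for n = 0, 1, 2, 3): a_0 = 1, a_1 = -2, a_2 = 4, a_3 = -1, a_4 = -2/3, a_5 = 7/20.

a_(n+2) = (-5n + 8) / ((n+1)(n+2)) * a_n; check: a_0 = 1, a_1 = -2, a_2 = 4, a_3 = -1, a_4 = -2/3, a_5 = 7/20


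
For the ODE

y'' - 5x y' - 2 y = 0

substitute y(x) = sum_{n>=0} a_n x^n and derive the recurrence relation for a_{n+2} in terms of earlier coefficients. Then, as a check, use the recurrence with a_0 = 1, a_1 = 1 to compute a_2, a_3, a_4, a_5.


Substitute y = sum_n a_n x^n.
y''(x) has coefficient (n+2)(n+1) a_{n+2} at x^n;
-5 x y'(x) has coefficient -5 n a_n at x^n (shift);
-2 y(x) has coefficient -2 a_n at x^n.
Matching x^n: (n+2)(n+1) a_{n+2} + (-5n - 2) a_n = 0.
Thus a_{n+2} = (5n + 2) / ((n+1)(n+2)) * a_n.

Check with a_0 = 1, a_1 = 1 (apply the recurrence for n = 0, 1, 2, 3): a_0 = 1, a_1 = 1, a_2 = 1, a_3 = 7/6, a_4 = 1, a_5 = 119/120.

a_(n+2) = (5n + 2) / ((n+1)(n+2)) * a_n; check: a_0 = 1, a_1 = 1, a_2 = 1, a_3 = 7/6, a_4 = 1, a_5 = 119/120


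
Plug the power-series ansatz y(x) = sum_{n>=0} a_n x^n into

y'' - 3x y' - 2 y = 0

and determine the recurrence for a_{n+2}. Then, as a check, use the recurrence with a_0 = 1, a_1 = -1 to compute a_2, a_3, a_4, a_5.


Substitute y = sum_n a_n x^n.
y''(x) has coefficient (n+2)(n+1) a_{n+2} at x^n;
-3 x y'(x) has coefficient -3 n a_n at x^n (shift);
-2 y(x) has coefficient -2 a_n at x^n.
Matching x^n: (n+2)(n+1) a_{n+2} + (-3n - 2) a_n = 0.
Thus a_{n+2} = (3n + 2) / ((n+1)(n+2)) * a_n.

Check with a_0 = 1, a_1 = -1 (apply the recurrence for n = 0, 1, 2, 3): a_0 = 1, a_1 = -1, a_2 = 1, a_3 = -5/6, a_4 = 2/3, a_5 = -11/24.

a_(n+2) = (3n + 2) / ((n+1)(n+2)) * a_n; check: a_0 = 1, a_1 = -1, a_2 = 1, a_3 = -5/6, a_4 = 2/3, a_5 = -11/24


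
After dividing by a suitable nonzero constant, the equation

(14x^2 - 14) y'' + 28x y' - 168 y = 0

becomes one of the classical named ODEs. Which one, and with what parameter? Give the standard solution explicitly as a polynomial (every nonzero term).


All three coefficients share the factor -14; dividing through by -14 gives  (1 - x^2) y'' - 2x y' + 12 y = 0.
This matches the Legendre equation (1 - x^2) y'' - 2x y' + n(n+1) y = 0 (note the -2x y' term) with n(n+1) = 12, so n = 3; the polynomial solution is P_3(x).
With y = sum_k a_k x^k, matching x^k gives (k+2)(k+1) a_{k+2} = [k(k+1) - n(n+1)] a_k = (k - 3)(k + 4) a_k. The right side vanishes at k = 3, so the series with the parity of 3 terminates at degree 3.
Standard normalization (P_n(1) = 1): leading coefficient (2n)!/(2^n (n!)^2) = 720/(8*36) = 5/2, so a_3 = 5/2. Work downward with a_k = (k+1)(k+2) a_{k+2} / ((k - 3)(k + 4)):
  a_1 = (2)(3)(5/2) / ((1 - 3)(1 + 4)) = 15/(-10) = -3/2
Hence P_3(x) = 5 x^3/2 - 3 x/2.

P_3(x); series = 5 x^3/2 - 3 x/2


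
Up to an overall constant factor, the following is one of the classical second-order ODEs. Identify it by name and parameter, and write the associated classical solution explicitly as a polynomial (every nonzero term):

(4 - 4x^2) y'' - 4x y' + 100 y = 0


All three coefficients share the factor 4; dividing through by 4 gives  (1 - x^2) y'' - x y' + 25 y = 0.
This matches the Chebyshev equation (1 - x^2) y'' - x y' + n^2 y = 0 (note the -x y' term, not -2x y') with n^2 = 25, so n = 5; the polynomial solution is T_5(x).
With y = sum_k a_k x^k, matching x^k gives (k+2)(k+1) a_{k+2} = (k^2 - n^2) a_k = (k - 5)(k + 5) a_k. The right side vanishes at k = 5, so the series with the parity of 5 terminates at degree 5.
Standard normalization: leading coefficient of T_n is 2^(n-1), so a_5 = 2^4 = 16. Work downward with a_k = (k+1)(k+2) a_{k+2} / ((k - 5)(k + 5)):
  a_3 = (4)(5)(16) / ((3 - 5)(3 + 5)) = 320/(-16) = -20
  a_1 = (2)(3)(-20) / ((1 - 5)(1 + 5)) = -120/(-24) = 5
Hence T_5(x) = 16 x^5 - 20 x^3 + 5 x.

T_5(x); series = 16 x^5 - 20 x^3 + 5 x


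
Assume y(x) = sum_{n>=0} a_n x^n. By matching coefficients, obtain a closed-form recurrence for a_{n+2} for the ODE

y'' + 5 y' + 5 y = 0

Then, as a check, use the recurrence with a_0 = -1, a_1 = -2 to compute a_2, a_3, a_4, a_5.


Substitute y = sum_n a_n x^n.
y''(x) has coefficient (n+2)(n+1) a_{n+2} at x^n;
5 y'(x) has coefficient 5 (n+1) a_{n+1} at x^n;
5 y(x) has coefficient 5 a_n at x^n.
Matching x^n: (n+2)(n+1) a_{n+2} + 5 (n+1) a_{n+1} + 5 a_n = 0.
Thus a_{n+2} = [-5 (n+1) a_{n+1} - 5 a_n] / ((n+1)(n+2)).

Check with a_0 = -1, a_1 = -2 (apply the recurrence for n = 0, 1, 2, 3): a_0 = -1, a_1 = -2, a_2 = 15/2, a_3 = -65/6, a_4 = 125/12, a_5 = -185/24.

a_(n+2) = [-5 (n+1) a_(n+1) - 5 a_n] / ((n+1)(n+2)); check: a_0 = -1, a_1 = -2, a_2 = 15/2, a_3 = -65/6, a_4 = 125/12, a_5 = -185/24


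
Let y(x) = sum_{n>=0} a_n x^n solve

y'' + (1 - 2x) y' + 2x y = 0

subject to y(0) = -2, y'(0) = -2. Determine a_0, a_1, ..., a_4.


Ansatz: y(x) = sum_{n>=0} a_n x^n, so y'(x) = sum_{n>=1} n a_n x^(n-1) and y''(x) = sum_{n>=2} n(n-1) a_n x^(n-2).
Substitute into P(x) y'' + Q(x) y' + R(x) y = 0 with P(x) = 1, Q(x) = 1 - 2x, R(x) = 2x, and match powers of x.
Initial conditions: a_0 = -2, a_1 = -2.
Setting the coefficient of each power of x to zero and solving order by order (substituting the coefficients already found):
  x^0: 2 a_2 + a_1 = 0  ->  2 a_2 = -a_1 = 2  ->  a_2 = 1
  x^1: 6 a_3 + 2 a_2 - 2 a_1 + 2 a_0 = 0  ->  6 a_3 = -2 a_2 + 2 a_1 - 2 a_0 = -2  ->  a_3 = -1/3
  x^2: 12 a_4 + 3 a_3 - 4 a_2 + 2 a_1 = 0  ->  12 a_4 = -3 a_3 + 4 a_2 - 2 a_1 = 9  ->  a_4 = 3/4
Truncated series: y(x) = -2 - 2 x + x^2 - (1/3) x^3 + (3/4) x^4 + O(x^5).

a_0 = -2; a_1 = -2; a_2 = 1; a_3 = -1/3; a_4 = 3/4


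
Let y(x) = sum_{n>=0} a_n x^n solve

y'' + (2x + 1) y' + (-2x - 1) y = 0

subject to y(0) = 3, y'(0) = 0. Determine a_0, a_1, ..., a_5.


Ansatz: y(x) = sum_{n>=0} a_n x^n, so y'(x) = sum_{n>=1} n a_n x^(n-1) and y''(x) = sum_{n>=2} n(n-1) a_n x^(n-2).
Substitute into P(x) y'' + Q(x) y' + R(x) y = 0 with P(x) = 1, Q(x) = 2x + 1, R(x) = -2x - 1, and match powers of x.
Initial conditions: a_0 = 3, a_1 = 0.
Setting the coefficient of each power of x to zero and solving order by order (substituting the coefficients already found):
  x^0: 2 a_2 + a_1 - a_0 = 0  ->  2 a_2 = -a_1 + a_0 = 3  ->  a_2 = 3/2
  x^1: 6 a_3 + 2 a_2 + a_1 - 2 a_0 = 0  ->  6 a_3 = -2 a_2 - a_1 + 2 a_0 = 3  ->  a_3 = 1/2
  x^2: 12 a_4 + 3 a_3 + 3 a_2 - 2 a_1 = 0  ->  12 a_4 = -3 a_3 - 3 a_2 + 2 a_1 = -6  ->  a_4 = -1/2
  x^3: 20 a_5 + 4 a_4 + 5 a_3 - 2 a_2 = 0  ->  20 a_5 = -4 a_4 - 5 a_3 + 2 a_2 = 5/2  ->  a_5 = 1/8
Truncated series: y(x) = 3 + (3/2) x^2 + (1/2) x^3 - (1/2) x^4 + (1/8) x^5 + O(x^6).

a_0 = 3; a_1 = 0; a_2 = 3/2; a_3 = 1/2; a_4 = -1/2; a_5 = 1/8


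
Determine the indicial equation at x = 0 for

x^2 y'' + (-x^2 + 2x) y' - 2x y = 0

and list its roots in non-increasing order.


Divide by x^2 to reach normal form y'' + P_1(x) y' + P_2(x) y = 0 with P_1(x) = -1 + 2/x and P_2(x) = -2/x.
x = 0 is a singular point because the y'-coefficient -1 + 2/x has a pole at x = 0 and the y-coefficient -2/x has a pole at x = 0.
It is a regular singular point because x P_1(x) = p(x) = 2 - x and x^2 P_2(x) = q(x) = -2x are polynomials, hence analytic at x = 0.
p(0) = 2,  q(0) = 0.
Indicial equation: r(r-1) + p(0) r + q(0) = 0, i.e. r^2 + (p(0) - 1) r + q(0) = 0, i.e. r^2 + 1 r = 0.
Discriminant: (1)^2 - 4(0) = 1, so r = (-1 ± 1)/2.
Solving: r_1 = 0, r_2 = -1.

indicial: r^2 + 1 r = 0; roots r_1 = 0, r_2 = -1


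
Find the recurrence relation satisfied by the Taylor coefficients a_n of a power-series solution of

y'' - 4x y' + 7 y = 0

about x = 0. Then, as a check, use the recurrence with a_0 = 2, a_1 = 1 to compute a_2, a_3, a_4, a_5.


Substitute y = sum_n a_n x^n.
y''(x) has coefficient (n+2)(n+1) a_{n+2} at x^n;
-4 x y'(x) has coefficient -4 n a_n at x^n (shift);
7 y(x) has coefficient 7 a_n at x^n.
Matching x^n: (n+2)(n+1) a_{n+2} + (-4n + 7) a_n = 0.
Thus a_{n+2} = (4n - 7) / ((n+1)(n+2)) * a_n.

Check with a_0 = 2, a_1 = 1 (apply the recurrence for n = 0, 1, 2, 3): a_0 = 2, a_1 = 1, a_2 = -7, a_3 = -1/2, a_4 = -7/12, a_5 = -1/8.

a_(n+2) = (4n - 7) / ((n+1)(n+2)) * a_n; check: a_0 = 2, a_1 = 1, a_2 = -7, a_3 = -1/2, a_4 = -7/12, a_5 = -1/8


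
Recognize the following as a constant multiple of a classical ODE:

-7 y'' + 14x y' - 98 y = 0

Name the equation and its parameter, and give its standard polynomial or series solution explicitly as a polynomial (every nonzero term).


All three coefficients share the factor -7; dividing through by -7 gives  y'' - 2x y' + 14 y = 0.
This matches the Hermite equation y'' - 2x y' + 2n y = 0 with 2n = 14, so n = 7; the polynomial solution is H_7(x).
With y = sum_k a_k x^k, matching x^k gives (k+2)(k+1) a_{k+2} = 2(k - n) a_k = 2(k - 7) a_k. The right side vanishes at k = 7, so the series with the parity of 7 terminates at degree 7.
Standard normalization: leading coefficient of H_n is 2^n, so a_7 = 2^7 = 128. Work downward with a_k = (k+1)(k+2) a_{k+2} / (2(k - n)):
  a_5 = (6)(7)(128) / (2(5 - 7)) = 5376/(-4) = -1344
  a_3 = (4)(5)(-1344) / (2(3 - 7)) = -26880/(-8) = 3360
  a_1 = (2)(3)(3360) / (2(1 - 7)) = 20160/(-12) = -1680
Hence H_7(x) = 128 x^7 - 1344 x^5 + 3360 x^3 - 1680 x.

H_7(x); series = 128 x^7 - 1344 x^5 + 3360 x^3 - 1680 x
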